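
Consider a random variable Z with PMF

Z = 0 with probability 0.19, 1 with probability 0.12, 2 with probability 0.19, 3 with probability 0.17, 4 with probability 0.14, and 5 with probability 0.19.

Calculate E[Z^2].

9.4

E[Z^2] = Σ z^2·P(Z=z)
 = 0·0.19 + 1·0.12 + 4·0.19 + 9·0.17 + 16·0.14 + 25·0.19
 = 0 + 0.12 + 0.76 + 1.53 + 2.24 + 4.75
 = 9.4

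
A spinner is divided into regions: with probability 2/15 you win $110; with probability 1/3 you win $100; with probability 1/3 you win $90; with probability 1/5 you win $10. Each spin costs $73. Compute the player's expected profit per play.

7

E[payout] = 110·2/15 + 100·1/3 + 90·1/3 + 10·1/5
 = 44/3 + 100/3 + 30 + 2
 = 80
Net = 80 - 73 = 7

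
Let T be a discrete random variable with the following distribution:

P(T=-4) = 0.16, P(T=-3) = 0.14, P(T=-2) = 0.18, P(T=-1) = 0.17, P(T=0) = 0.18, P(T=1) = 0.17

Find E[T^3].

E[T^3] = Σ t^3·P(T=t)
 = (-64)·0.16 + (-27)·0.14 + (-8)·0.18 + (-1)·0.17 + 0·0.18 + 1·0.17
 = (-10.24) + (-3.78) + (-1.44) + (-0.17) + 0 + 0.17
 = -15.46

-15.46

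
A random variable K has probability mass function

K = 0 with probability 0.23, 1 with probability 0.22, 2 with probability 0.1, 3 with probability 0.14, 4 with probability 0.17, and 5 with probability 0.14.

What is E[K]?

2.22

E[K] = Σ k·P(K=k)
 = 0·0.23 + 1·0.22 + 2·0.1 + 3·0.14 + 4·0.17 + 5·0.14
 = 0 + 0.22 + 0.2 + 0.42 + 0.68 + 0.7
 = 2.22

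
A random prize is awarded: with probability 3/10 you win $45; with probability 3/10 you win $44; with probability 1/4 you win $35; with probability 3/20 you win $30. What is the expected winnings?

E[payout] = 45·3/10 + 44·3/10 + 35·1/4 + 30·3/20
 = 27/2 + 66/5 + 35/4 + 9/2
 = 799/20

39.95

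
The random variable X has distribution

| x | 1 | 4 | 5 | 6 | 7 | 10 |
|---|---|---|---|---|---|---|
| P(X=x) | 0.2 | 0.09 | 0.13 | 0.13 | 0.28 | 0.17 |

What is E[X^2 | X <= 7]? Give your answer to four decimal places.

P(X <= 7) = 0.2 + 0.09 + 0.13 + 0.13 + 0.28 = 0.83.
E[X^2 | X <= 7] = [1·0.2 + 16·0.09 + 25·0.13 + 36·0.13 + 49·0.28] / 0.83
 = 23.29 / 0.83
 = 2329/83

28.0602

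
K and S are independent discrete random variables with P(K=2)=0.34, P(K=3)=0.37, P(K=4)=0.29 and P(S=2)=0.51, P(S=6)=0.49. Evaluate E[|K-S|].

E[|K-S|] = Σ_k Σ_s |k-s| · P(K=k)P(S=s)
 = 0·0.1734 + 4·0.1666 + 1·0.1887 + 3·0.1813 + 2·0.1479 + 2·0.1421
 = 0 + 0.6664 + 0.1887 + 0.5439 + 0.2958 + 0.2842
 = 1.979

1.979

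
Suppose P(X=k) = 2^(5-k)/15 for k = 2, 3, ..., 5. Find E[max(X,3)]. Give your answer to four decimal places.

E[max(X,3)] = Σ max(x,3)·P(X=x)
 = 3·8/15 + 3·4/15 + 4·2/15 + 5·1/15
 = 8/5 + 4/5 + 8/15 + 1/3
 = 49/15

3.2667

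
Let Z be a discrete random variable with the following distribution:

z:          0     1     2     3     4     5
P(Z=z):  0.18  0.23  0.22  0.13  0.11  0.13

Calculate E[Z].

2.15

E[Z] = Σ z·P(Z=z)
 = 0·0.18 + 1·0.23 + 2·0.22 + 3·0.13 + 4·0.11 + 5·0.13
 = 0 + 0.23 + 0.44 + 0.39 + 0.44 + 0.65
 = 2.15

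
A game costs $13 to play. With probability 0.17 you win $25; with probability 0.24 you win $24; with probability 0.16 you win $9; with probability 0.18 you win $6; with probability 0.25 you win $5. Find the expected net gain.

0.78

E[payout] = 25·0.17 + 24·0.24 + 9·0.16 + 6·0.18 + 5·0.25
 = 4.25 + 5.76 + 1.44 + 1.08 + 1.25
 = 13.78
Net = 13.78 - 13 = 0.78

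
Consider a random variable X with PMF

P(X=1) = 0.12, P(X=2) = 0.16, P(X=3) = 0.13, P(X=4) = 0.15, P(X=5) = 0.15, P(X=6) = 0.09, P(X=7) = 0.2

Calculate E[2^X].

40.48

E[2^X] = Σ 2^x·P(X=x)
 = 2·0.12 + 4·0.16 + 8·0.13 + 16·0.15 + 32·0.15 + 64·0.09 + 128·0.2
 = 0.24 + 0.64 + 1.04 + 2.4 + 4.8 + 5.76 + 25.6
 = 40.48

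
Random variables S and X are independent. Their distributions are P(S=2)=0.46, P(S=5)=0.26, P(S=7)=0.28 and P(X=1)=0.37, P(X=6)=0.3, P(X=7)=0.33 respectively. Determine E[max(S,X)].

5.7406

E[max(S,X)] = Σ_s Σ_x max(s,x) · P(S=s)P(X=x)
 = 2·0.1702 + 6·0.138 + 7·0.1518 + 5·0.0962 + 6·0.078 + 7·0.0858 + 7·0.1036 + 7·0.084 + 7·0.0924
 = 0.3404 + 0.828 + 1.0626 + 0.481 + 0.468 + 0.6006 + 0.7252 + 0.588 + 0.6468
 = 5.7406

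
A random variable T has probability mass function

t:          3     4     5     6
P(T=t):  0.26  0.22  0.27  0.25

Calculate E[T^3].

E[T^3] = Σ t^3·P(T=t)
 = 27·0.26 + 64·0.22 + 125·0.27 + 216·0.25
 = 7.02 + 14.08 + 33.75 + 54
 = 108.85

108.85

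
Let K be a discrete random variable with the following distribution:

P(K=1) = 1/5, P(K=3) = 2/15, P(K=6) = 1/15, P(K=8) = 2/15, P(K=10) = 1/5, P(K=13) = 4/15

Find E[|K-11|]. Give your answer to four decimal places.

4.5333

E[|K-11|] = Σ |k-11|·P(K=k)
 = 10·1/5 + 8·2/15 + 5·1/15 + 3·2/15 + 1·1/5 + 2·4/15
 = 2 + 16/15 + 1/3 + 2/5 + 1/5 + 8/15
 = 68/15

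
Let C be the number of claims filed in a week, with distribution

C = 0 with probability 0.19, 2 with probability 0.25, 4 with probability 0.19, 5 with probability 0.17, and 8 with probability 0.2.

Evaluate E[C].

3.71

E[C] = Σ c·P(C=c)
 = 0·0.19 + 2·0.25 + 4·0.19 + 5·0.17 + 8·0.2
 = 0 + 0.5 + 0.76 + 0.85 + 1.6
 = 3.71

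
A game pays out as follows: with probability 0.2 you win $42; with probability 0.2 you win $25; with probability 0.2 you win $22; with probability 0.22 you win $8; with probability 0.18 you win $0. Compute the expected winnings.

19.56

E[payout] = 42·0.2 + 25·0.2 + 22·0.2 + 8·0.22 + 0·0.18
 = 8.4 + 5 + 4.4 + 1.76 + 0
 = 19.56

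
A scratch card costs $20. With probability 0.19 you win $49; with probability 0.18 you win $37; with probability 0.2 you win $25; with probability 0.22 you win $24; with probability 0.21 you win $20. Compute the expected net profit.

E[payout] = 49·0.19 + 37·0.18 + 25·0.2 + 24·0.22 + 20·0.21
 = 9.31 + 6.66 + 5 + 5.28 + 4.2
 = 30.45
Net = 30.45 - 20 = 10.45

10.45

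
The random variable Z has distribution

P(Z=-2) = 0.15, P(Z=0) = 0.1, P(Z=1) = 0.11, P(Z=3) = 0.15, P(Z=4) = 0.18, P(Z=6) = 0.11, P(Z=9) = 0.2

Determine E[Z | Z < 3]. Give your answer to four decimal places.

-0.5278

P(Z < 3) = 0.15 + 0.1 + 0.11 = 0.36.
E[Z | Z < 3] = [(-2)·0.15 + 0·0.1 + 1·0.11] / 0.36
 = -0.19 / 0.36
 = -19/36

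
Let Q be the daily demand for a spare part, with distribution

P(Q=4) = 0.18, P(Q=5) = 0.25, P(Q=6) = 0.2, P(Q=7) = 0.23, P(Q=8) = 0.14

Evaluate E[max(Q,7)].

7.14

E[max(Q,7)] = Σ max(q,7)·P(Q=q)
 = 7·0.18 + 7·0.25 + 7·0.2 + 7·0.23 + 8·0.14
 = 1.26 + 1.75 + 1.4 + 1.61 + 1.12
 = 7.14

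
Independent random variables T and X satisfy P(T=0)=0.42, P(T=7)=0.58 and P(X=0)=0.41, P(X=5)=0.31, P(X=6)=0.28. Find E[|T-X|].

3.5432

E[|T-X|] = Σ_t Σ_x |t-x| · P(T=t)P(X=x)
 = 0·0.1722 + 5·0.1302 + 6·0.1176 + 7·0.2378 + 2·0.1798 + 1·0.1624
 = 0 + 0.651 + 0.7056 + 1.6646 + 0.3596 + 0.1624
 = 3.5432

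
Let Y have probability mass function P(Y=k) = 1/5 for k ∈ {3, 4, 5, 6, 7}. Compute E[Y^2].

E[Y^2] = Σ y^2·P(Y=y)
 = 9·1/5 + 16·1/5 + 25·1/5 + 36·1/5 + 49·1/5
 = 9/5 + 16/5 + 5 + 36/5 + 49/5
 = 27

27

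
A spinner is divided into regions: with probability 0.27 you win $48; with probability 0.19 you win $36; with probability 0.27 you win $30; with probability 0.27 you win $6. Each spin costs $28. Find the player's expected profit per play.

1.52

E[payout] = 48·0.27 + 36·0.19 + 30·0.27 + 6·0.27
 = 12.96 + 6.84 + 8.1 + 1.62
 = 29.52
Net = 29.52 - 28 = 1.52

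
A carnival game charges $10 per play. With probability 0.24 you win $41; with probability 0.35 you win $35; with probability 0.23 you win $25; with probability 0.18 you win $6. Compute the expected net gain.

18.92

E[payout] = 41·0.24 + 35·0.35 + 25·0.23 + 6·0.18
 = 9.84 + 12.25 + 5.75 + 1.08
 = 28.92
Net = 28.92 - 10 = 18.92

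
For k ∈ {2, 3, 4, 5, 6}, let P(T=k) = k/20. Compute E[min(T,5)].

4.2

E[min(T,5)] = Σ min(t,5)·P(T=t)
 = 2·1/10 + 3·3/20 + 4·1/5 + 5·1/4 + 5·3/10
 = 1/5 + 9/20 + 4/5 + 5/4 + 3/2
 = 21/5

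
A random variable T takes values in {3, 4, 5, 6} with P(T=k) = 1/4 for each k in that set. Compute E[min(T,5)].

4.25

E[min(T,5)] = Σ min(t,5)·P(T=t)
 = 3·1/4 + 4·1/4 + 5·1/4 + 5·1/4
 = 3/4 + 1 + 5/4 + 5/4
 = 17/4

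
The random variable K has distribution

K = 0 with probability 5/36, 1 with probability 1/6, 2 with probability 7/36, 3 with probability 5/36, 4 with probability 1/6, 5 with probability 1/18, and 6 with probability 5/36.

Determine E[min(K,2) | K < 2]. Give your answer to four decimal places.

0.5455

P(K < 2) = 5/36 + 1/6 = 11/36.
E[min(K,2) | K < 2] = [0·5/36 + 1·1/6] / (11/36)
 = 1/6 / (11/36)
 = 6/11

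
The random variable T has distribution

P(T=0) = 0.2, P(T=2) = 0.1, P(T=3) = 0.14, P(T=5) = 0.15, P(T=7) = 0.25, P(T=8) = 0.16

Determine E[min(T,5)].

E[min(T,5)] = Σ min(t,5)·P(T=t)
 = 0·0.2 + 2·0.1 + 3·0.14 + 5·0.15 + 5·0.25 + 5·0.16
 = 0 + 0.2 + 0.42 + 0.75 + 1.25 + 0.8
 = 3.42

3.42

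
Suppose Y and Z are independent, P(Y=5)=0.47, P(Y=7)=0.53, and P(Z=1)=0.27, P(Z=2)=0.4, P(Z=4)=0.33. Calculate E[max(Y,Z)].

E[max(Y,Z)] = Σ_y Σ_z max(y,z) · P(Y=y)P(Z=z)
 = 5·0.1269 + 5·0.188 + 5·0.1551 + 7·0.1431 + 7·0.212 + 7·0.1749
 = 0.6345 + 0.94 + 0.7755 + 1.0017 + 1.484 + 1.2243
 = 6.06

6.06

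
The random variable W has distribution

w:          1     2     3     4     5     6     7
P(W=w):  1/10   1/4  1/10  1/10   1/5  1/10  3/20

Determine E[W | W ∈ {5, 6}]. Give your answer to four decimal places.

5.3333

P(W ∈ {5, 6}) = 1/5 + 1/10 = 3/10.
E[W | W ∈ {5, 6}] = [5·1/5 + 6·1/10] / (3/10)
 = 8/5 / (3/10)
 = 16/3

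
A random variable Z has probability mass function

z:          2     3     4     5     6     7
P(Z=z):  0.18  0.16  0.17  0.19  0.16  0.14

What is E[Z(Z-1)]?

17.84

E[Z(Z-1)] = Σ z(z-1)·P(Z=z)
 = 2·0.18 + 6·0.16 + 12·0.17 + 20·0.19 + 30·0.16 + 42·0.14
 = 0.36 + 0.96 + 2.04 + 3.8 + 4.8 + 5.88
 = 17.84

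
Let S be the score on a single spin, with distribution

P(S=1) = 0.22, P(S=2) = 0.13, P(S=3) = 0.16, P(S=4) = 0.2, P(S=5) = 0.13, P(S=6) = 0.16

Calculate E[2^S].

E[2^S] = Σ 2^s·P(S=s)
 = 2·0.22 + 4·0.13 + 8·0.16 + 16·0.2 + 32·0.13 + 64·0.16
 = 0.44 + 0.52 + 1.28 + 3.2 + 4.16 + 10.24
 = 19.84

19.84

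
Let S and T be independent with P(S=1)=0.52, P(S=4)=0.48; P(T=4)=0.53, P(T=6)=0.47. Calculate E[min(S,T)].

2.44

E[min(S,T)] = Σ_s Σ_t min(s,t) · P(S=s)P(T=t)
 = 1·0.2756 + 1·0.2444 + 4·0.2544 + 4·0.2256
 = 0.2756 + 0.2444 + 1.0176 + 0.9024
 = 2.44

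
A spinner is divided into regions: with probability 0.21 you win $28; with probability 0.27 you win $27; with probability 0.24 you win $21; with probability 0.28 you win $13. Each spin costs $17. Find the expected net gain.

4.85

E[payout] = 28·0.21 + 27·0.27 + 21·0.24 + 13·0.28
 = 5.88 + 7.29 + 5.04 + 3.64
 = 21.85
Net = 21.85 - 17 = 4.85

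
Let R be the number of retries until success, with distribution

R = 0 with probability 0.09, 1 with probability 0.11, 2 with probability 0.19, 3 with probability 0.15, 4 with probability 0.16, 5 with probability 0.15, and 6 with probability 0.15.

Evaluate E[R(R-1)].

10.7

E[R(R-1)] = Σ r(r-1)·P(R=r)
 = 0·0.09 + 0·0.11 + 2·0.19 + 6·0.15 + 12·0.16 + 20·0.15 + 30·0.15
 = 0 + 0 + 0.38 + 0.9 + 1.92 + 3 + 4.5
 = 10.7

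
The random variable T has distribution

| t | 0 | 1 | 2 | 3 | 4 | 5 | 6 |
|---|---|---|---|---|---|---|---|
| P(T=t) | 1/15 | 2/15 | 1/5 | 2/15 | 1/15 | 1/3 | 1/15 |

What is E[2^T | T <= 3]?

4.125

P(T <= 3) = 1/15 + 2/15 + 1/5 + 2/15 = 8/15.
E[2^T | T <= 3] = [1·1/15 + 2·2/15 + 4·1/5 + 8·2/15] / (8/15)
 = 11/5 / (8/15)
 = 33/8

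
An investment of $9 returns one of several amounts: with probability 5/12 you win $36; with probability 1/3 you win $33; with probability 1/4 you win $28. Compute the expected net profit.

E[payout] = 36·5/12 + 33·1/3 + 28·1/4
 = 15 + 11 + 7
 = 33
Net = 33 - 9 = 24

24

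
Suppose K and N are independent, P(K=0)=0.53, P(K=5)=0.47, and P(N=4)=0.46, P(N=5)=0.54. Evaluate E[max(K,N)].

4.7562

E[max(K,N)] = Σ_k Σ_n max(k,n) · P(K=k)P(N=n)
 = 4·0.2438 + 5·0.2862 + 5·0.2162 + 5·0.2538
 = 0.9752 + 1.431 + 1.081 + 1.269
 = 4.7562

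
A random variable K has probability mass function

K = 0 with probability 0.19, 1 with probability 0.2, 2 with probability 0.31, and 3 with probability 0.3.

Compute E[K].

E[K] = Σ k·P(K=k)
 = 0·0.19 + 1·0.2 + 2·0.31 + 3·0.3
 = 0 + 0.2 + 0.62 + 0.9
 = 1.72

1.72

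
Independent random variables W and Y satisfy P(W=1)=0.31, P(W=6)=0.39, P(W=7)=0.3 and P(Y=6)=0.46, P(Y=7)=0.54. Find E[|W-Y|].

E[|W-Y|] = Σ_w Σ_y |w-y| · P(W=w)P(Y=y)
 = 5·0.1426 + 6·0.1674 + 0·0.1794 + 1·0.2106 + 1·0.138 + 0·0.162
 = 0.713 + 1.0044 + 0 + 0.2106 + 0.138 + 0
 = 2.066

2.066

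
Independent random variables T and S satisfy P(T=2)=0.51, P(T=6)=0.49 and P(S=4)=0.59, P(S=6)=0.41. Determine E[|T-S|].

2.0164

E[|T-S|] = Σ_t Σ_s |t-s| · P(T=t)P(S=s)
 = 2·0.3009 + 4·0.2091 + 2·0.2891 + 0·0.2009
 = 0.6018 + 0.8364 + 0.5782 + 0
 = 2.0164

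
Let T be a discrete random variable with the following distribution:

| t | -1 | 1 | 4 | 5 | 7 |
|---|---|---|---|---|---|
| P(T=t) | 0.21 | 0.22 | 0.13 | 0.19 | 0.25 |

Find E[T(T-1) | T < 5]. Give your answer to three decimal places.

3.536

P(T < 5) = 0.21 + 0.22 + 0.13 = 0.56.
E[T(T-1) | T < 5] = [2·0.21 + 0·0.22 + 12·0.13] / 0.56
 = 1.98 / 0.56
 = 99/28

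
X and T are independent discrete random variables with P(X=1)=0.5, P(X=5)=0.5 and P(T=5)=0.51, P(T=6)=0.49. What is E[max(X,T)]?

E[max(X,T)] = Σ_x Σ_t max(x,t) · P(X=x)P(T=t)
 = 5·0.255 + 6·0.245 + 5·0.255 + 6·0.245
 = 1.275 + 1.47 + 1.275 + 1.47
 = 5.49

5.49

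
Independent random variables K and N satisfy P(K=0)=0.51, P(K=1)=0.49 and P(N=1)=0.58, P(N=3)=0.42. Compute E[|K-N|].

E[|K-N|] = Σ_k Σ_n |k-n| · P(K=k)P(N=n)
 = 1·0.2958 + 3·0.2142 + 0·0.2842 + 2·0.2058
 = 0.2958 + 0.6426 + 0 + 0.4116
 = 1.35

1.35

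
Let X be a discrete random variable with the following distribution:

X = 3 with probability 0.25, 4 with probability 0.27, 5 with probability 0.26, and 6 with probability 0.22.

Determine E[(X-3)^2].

3.29

E[(X-3)^2] = Σ (x-3)^2·P(X=x)
 = 0·0.25 + 1·0.27 + 4·0.26 + 9·0.22
 = 0 + 0.27 + 1.04 + 1.98
 = 3.29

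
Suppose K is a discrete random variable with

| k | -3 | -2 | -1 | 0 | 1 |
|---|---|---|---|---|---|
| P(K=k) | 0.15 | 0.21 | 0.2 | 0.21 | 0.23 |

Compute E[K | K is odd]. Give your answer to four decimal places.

P(K is odd) = 0.15 + 0.2 + 0.23 = 0.58.
E[K | K is odd] = [(-3)·0.15 + (-1)·0.2 + 1·0.23] / 0.58
 = -0.42 / 0.58
 = -21/29

-0.7241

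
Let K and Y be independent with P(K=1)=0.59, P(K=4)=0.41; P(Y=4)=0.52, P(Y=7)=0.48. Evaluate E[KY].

12.1312

E[KY] = Σ_k Σ_y ky · P(K=k)P(Y=y)
 = 4·0.3068 + 7·0.2832 + 16·0.2132 + 28·0.1968
 = 1.2272 + 1.9824 + 3.4112 + 5.5104
 = 12.1312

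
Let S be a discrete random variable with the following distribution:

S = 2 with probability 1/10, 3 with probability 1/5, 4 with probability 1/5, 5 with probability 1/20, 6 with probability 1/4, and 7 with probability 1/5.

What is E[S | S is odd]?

P(S is odd) = 1/5 + 1/20 + 1/5 = 9/20.
E[S | S is odd] = [3·1/5 + 5·1/20 + 7·1/5] / (9/20)
 = 9/4 / (9/20)
 = 5

5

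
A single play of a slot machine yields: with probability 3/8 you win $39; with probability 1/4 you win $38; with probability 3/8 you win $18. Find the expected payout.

E[payout] = 39·3/8 + 38·1/4 + 18·3/8
 = 117/8 + 19/2 + 27/4
 = 247/8

30.875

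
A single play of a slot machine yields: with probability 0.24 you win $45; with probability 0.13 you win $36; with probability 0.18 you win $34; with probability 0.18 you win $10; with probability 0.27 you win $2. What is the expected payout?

E[payout] = 45·0.24 + 36·0.13 + 34·0.18 + 10·0.18 + 2·0.27
 = 10.8 + 4.68 + 6.12 + 1.8 + 0.54
 = 23.94

23.94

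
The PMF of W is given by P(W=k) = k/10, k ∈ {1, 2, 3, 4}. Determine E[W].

E[W] = Σ w·P(W=w)
 = 1·1/10 + 2·1/5 + 3·3/10 + 4·2/5
 = 1/10 + 2/5 + 9/10 + 8/5
 = 3

3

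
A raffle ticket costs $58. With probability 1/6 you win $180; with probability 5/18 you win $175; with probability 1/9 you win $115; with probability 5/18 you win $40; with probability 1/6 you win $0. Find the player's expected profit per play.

E[payout] = 180·1/6 + 175·5/18 + 115·1/9 + 40·5/18 + 0·1/6
 = 30 + 875/18 + 115/9 + 100/9 + 0
 = 205/2
Net = 205/2 - 58 = 89/2

44.5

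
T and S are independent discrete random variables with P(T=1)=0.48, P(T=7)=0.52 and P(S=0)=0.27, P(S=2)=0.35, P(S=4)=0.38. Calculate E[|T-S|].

3.3304

E[|T-S|] = Σ_t Σ_s |t-s| · P(T=t)P(S=s)
 = 1·0.1296 + 1·0.168 + 3·0.1824 + 7·0.1404 + 5·0.182 + 3·0.1976
 = 0.1296 + 0.168 + 0.5472 + 0.9828 + 0.91 + 0.5928
 = 3.3304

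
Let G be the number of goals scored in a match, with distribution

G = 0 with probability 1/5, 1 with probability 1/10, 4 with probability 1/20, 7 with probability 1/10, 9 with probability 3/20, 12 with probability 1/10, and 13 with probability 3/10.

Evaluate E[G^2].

E[G^2] = Σ g^2·P(G=g)
 = 0·1/5 + 1·1/10 + 16·1/20 + 49·1/10 + 81·3/20 + 144·1/10 + 169·3/10
 = 0 + 1/10 + 4/5 + 49/10 + 243/20 + 72/5 + 507/10
 = 1661/20

83.05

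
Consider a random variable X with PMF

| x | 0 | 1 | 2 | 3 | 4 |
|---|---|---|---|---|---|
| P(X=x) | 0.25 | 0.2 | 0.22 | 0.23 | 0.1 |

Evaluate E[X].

1.73

E[X] = Σ x·P(X=x)
 = 0·0.25 + 1·0.2 + 2·0.22 + 3·0.23 + 4·0.1
 = 0 + 0.2 + 0.44 + 0.69 + 0.4
 = 1.73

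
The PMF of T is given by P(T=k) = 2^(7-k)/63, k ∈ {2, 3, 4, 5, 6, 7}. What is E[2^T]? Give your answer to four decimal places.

E[2^T] = Σ 2^t·P(T=t)
 = 4·32/63 + 8·16/63 + 16·8/63 + 32·4/63 + 64·2/63 + 128·1/63
 = 128/63 + 128/63 + 128/63 + 128/63 + 128/63 + 128/63
 = 256/21

12.1905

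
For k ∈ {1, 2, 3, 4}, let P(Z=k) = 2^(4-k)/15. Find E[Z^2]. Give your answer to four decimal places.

E[Z^2] = Σ z^2·P(Z=z)
 = 1·8/15 + 4·4/15 + 9·2/15 + 16·1/15
 = 8/15 + 16/15 + 6/5 + 16/15
 = 58/15

3.8667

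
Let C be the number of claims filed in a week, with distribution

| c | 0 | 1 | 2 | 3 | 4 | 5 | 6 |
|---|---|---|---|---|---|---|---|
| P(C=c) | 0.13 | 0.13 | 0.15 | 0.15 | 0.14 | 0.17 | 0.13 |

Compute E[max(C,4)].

4.43

E[max(C,4)] = Σ max(c,4)·P(C=c)
 = 4·0.13 + 4·0.13 + 4·0.15 + 4·0.15 + 4·0.14 + 5·0.17 + 6·0.13
 = 0.52 + 0.52 + 0.6 + 0.6 + 0.56 + 0.85 + 0.78
 = 4.43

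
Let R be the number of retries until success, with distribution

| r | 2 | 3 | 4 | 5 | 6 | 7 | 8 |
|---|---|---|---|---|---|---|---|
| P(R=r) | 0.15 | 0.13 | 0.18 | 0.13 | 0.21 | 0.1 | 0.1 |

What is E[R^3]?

E[R^3] = Σ r^3·P(R=r)
 = 8·0.15 + 27·0.13 + 64·0.18 + 125·0.13 + 216·0.21 + 343·0.1 + 512·0.1
 = 1.2 + 3.51 + 11.52 + 16.25 + 45.36 + 34.3 + 51.2
 = 163.34

163.34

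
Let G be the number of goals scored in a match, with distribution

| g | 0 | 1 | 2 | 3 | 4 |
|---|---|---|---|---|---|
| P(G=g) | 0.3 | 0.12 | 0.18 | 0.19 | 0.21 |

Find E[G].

1.89

E[G] = Σ g·P(G=g)
 = 0·0.3 + 1·0.12 + 2·0.18 + 3·0.19 + 4·0.21
 = 0 + 0.12 + 0.36 + 0.57 + 0.84
 = 1.89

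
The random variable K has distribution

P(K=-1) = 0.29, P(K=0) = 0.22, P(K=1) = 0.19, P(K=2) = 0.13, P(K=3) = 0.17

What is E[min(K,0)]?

E[min(K,0)] = Σ min(k,0)·P(K=k)
 = (-1)·0.29 + 0·0.22 + 0·0.19 + 0·0.13 + 0·0.17
 = (-0.29) + 0 + 0 + 0 + 0
 = -0.29

-0.29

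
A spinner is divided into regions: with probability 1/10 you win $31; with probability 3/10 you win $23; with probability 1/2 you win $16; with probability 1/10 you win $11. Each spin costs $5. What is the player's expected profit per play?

14.1

E[payout] = 31·1/10 + 23·3/10 + 16·1/2 + 11·1/10
 = 31/10 + 69/10 + 8 + 11/10
 = 191/10
Net = 191/10 - 5 = 141/10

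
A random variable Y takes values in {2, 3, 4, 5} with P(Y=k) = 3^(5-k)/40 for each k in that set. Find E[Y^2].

E[Y^2] = Σ y^2·P(Y=y)
 = 4·27/40 + 9·9/40 + 16·3/40 + 25·1/40
 = 27/10 + 81/40 + 6/5 + 5/8
 = 131/20

6.55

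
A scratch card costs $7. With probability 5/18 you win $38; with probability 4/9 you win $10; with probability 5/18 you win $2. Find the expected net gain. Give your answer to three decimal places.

E[payout] = 38·5/18 + 10·4/9 + 2·5/18
 = 95/9 + 40/9 + 5/9
 = 140/9
Net = 140/9 - 7 = 77/9

8.556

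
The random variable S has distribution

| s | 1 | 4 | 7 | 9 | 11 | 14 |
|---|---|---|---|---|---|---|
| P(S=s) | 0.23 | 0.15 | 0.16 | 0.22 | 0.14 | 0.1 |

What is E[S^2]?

E[S^2] = Σ s^2·P(S=s)
 = 1·0.23 + 16·0.15 + 49·0.16 + 81·0.22 + 121·0.14 + 196·0.1
 = 0.23 + 2.4 + 7.84 + 17.82 + 16.94 + 19.6
 = 64.83

64.83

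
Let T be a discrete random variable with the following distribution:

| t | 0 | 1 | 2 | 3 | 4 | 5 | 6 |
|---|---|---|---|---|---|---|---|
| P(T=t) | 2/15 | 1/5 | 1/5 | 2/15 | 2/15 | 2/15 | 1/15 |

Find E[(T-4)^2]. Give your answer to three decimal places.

E[(T-4)^2] = Σ (t-4)^2·P(T=t)
 = 16·2/15 + 9·1/5 + 4·1/5 + 1·2/15 + 0·2/15 + 1·2/15 + 4·1/15
 = 32/15 + 9/5 + 4/5 + 2/15 + 0 + 2/15 + 4/15
 = 79/15

5.267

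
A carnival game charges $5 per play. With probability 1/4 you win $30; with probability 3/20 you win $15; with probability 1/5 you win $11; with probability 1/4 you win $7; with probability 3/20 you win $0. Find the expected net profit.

E[payout] = 30·1/4 + 15·3/20 + 11·1/5 + 7·1/4 + 0·3/20
 = 15/2 + 9/4 + 11/5 + 7/4 + 0
 = 137/10
Net = 137/10 - 5 = 87/10

8.7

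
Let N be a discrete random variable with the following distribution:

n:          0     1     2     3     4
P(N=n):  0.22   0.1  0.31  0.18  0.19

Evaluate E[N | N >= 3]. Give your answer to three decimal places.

P(N >= 3) = 0.18 + 0.19 = 0.37.
E[N | N >= 3] = [3·0.18 + 4·0.19] / 0.37
 = 1.3 / 0.37
 = 130/37

3.514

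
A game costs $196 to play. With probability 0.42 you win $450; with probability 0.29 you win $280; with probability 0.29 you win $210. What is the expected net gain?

135.1

E[payout] = 450·0.42 + 280·0.29 + 210·0.29
 = 189 + 81.2 + 60.9
 = 331.1
Net = 331.1 - 196 = 135.1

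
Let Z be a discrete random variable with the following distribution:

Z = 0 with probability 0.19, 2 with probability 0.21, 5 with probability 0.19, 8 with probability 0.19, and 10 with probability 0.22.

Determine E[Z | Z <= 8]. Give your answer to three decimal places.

3.705

P(Z <= 8) = 0.19 + 0.21 + 0.19 + 0.19 = 0.78.
E[Z | Z <= 8] = [0·0.19 + 2·0.21 + 5·0.19 + 8·0.19] / 0.78
 = 2.89 / 0.78
 = 289/78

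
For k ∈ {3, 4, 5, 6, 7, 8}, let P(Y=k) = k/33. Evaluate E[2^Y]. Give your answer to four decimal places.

E[2^Y] = Σ 2^y·P(Y=y)
 = 8·1/11 + 16·4/33 + 32·5/33 + 64·2/11 + 128·7/33 + 256·8/33
 = 8/11 + 64/33 + 160/33 + 128/11 + 896/33 + 2048/33
 = 1192/11

108.3636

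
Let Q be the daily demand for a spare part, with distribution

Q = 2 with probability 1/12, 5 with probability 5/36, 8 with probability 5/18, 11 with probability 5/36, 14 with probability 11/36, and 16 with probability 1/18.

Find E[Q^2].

E[Q^2] = Σ q^2·P(Q=q)
 = 4·1/12 + 25·5/36 + 64·5/18 + 121·5/36 + 196·11/36 + 256·1/18
 = 1/3 + 125/36 + 160/9 + 605/36 + 539/9 + 128/9
 = 225/2

112.5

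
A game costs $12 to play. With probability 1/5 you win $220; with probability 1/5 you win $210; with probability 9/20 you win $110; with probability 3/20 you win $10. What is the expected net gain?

E[payout] = 220·1/5 + 210·1/5 + 110·9/20 + 10·3/20
 = 44 + 42 + 99/2 + 3/2
 = 137
Net = 137 - 12 = 125

125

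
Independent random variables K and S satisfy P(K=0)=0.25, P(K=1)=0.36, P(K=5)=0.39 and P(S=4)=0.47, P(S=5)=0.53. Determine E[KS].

E[KS] = Σ_k Σ_s ks · P(K=k)P(S=s)
 = 0·0.1175 + 0·0.1325 + 4·0.1692 + 5·0.1908 + 20·0.1833 + 25·0.2067
 = 0 + 0 + 0.6768 + 0.954 + 3.666 + 5.1675
 = 10.4643

10.4643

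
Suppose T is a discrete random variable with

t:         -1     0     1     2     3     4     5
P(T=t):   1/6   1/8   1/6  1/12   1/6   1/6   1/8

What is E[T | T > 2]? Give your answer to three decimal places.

3.909

P(T > 2) = 1/6 + 1/6 + 1/8 = 11/24.
E[T | T > 2] = [3·1/6 + 4·1/6 + 5·1/8] / (11/24)
 = 43/24 / (11/24)
 = 43/11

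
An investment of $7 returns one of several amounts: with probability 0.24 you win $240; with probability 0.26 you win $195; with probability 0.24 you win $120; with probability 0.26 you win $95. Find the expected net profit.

E[payout] = 240·0.24 + 195·0.26 + 120·0.24 + 95·0.26
 = 57.6 + 50.7 + 28.8 + 24.7
 = 161.8
Net = 161.8 - 7 = 154.8

154.8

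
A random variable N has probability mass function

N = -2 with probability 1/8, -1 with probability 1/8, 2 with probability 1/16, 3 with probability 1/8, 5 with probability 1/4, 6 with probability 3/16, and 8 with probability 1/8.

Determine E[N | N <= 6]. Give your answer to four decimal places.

P(N <= 6) = 1/8 + 1/8 + 1/16 + 1/8 + 1/4 + 3/16 = 7/8.
E[N | N <= 6] = [(-2)·1/8 + (-1)·1/8 + 2·1/16 + 3·1/8 + 5·1/4 + 6·3/16] / (7/8)
 = 5/2 / (7/8)
 = 20/7

2.8571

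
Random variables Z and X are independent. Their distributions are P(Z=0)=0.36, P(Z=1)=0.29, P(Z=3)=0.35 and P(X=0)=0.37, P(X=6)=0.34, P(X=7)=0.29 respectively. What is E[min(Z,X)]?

E[min(Z,X)] = Σ_z Σ_x min(z,x) · P(Z=z)P(X=x)
 = 0·0.1332 + 0·0.1224 + 0·0.1044 + 0·0.1073 + 1·0.0986 + 1·0.0841 + 0·0.1295 + 3·0.119 + 3·0.1015
 = 0 + 0 + 0 + 0 + 0.0986 + 0.0841 + 0 + 0.357 + 0.3045
 = 0.8442

0.8442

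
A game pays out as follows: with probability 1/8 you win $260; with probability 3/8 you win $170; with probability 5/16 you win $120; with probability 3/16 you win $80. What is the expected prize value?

E[payout] = 260·1/8 + 170·3/8 + 120·5/16 + 80·3/16
 = 65/2 + 255/4 + 75/2 + 15
 = 595/4

148.75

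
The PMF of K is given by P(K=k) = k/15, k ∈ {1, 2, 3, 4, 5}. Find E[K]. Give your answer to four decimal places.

E[K] = Σ k·P(K=k)
 = 1·1/15 + 2·2/15 + 3·1/5 + 4·4/15 + 5·1/3
 = 1/15 + 4/15 + 3/5 + 16/15 + 5/3
 = 11/3

3.6667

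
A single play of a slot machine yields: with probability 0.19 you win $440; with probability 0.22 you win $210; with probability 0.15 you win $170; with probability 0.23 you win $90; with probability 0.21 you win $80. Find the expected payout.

E[payout] = 440·0.19 + 210·0.22 + 170·0.15 + 90·0.23 + 80·0.21
 = 83.6 + 46.2 + 25.5 + 20.7 + 16.8
 = 192.8

192.8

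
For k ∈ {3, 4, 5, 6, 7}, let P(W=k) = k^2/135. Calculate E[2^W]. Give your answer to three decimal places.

71.881

E[2^W] = Σ 2^w·P(W=w)
 = 8·1/15 + 16·16/135 + 32·5/27 + 64·4/15 + 128·49/135
 = 8/15 + 256/135 + 160/27 + 256/15 + 6272/135
 = 9704/135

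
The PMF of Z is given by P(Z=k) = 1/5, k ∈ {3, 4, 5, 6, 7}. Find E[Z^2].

E[Z^2] = Σ z^2·P(Z=z)
 = 9·1/5 + 16·1/5 + 25·1/5 + 36·1/5 + 49·1/5
 = 9/5 + 16/5 + 5 + 36/5 + 49/5
 = 27

27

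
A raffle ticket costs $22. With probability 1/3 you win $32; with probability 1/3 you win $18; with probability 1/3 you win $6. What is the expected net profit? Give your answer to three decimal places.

-3.333

E[payout] = 32·1/3 + 18·1/3 + 6·1/3
 = 32/3 + 6 + 2
 = 56/3
Net = 56/3 - 22 = -10/3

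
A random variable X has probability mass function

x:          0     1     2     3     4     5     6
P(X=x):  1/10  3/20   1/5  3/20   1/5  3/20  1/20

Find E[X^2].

11.05

E[X^2] = Σ x^2·P(X=x)
 = 0·1/10 + 1·3/20 + 4·1/5 + 9·3/20 + 16·1/5 + 25·3/20 + 36·1/20
 = 0 + 3/20 + 4/5 + 27/20 + 16/5 + 15/4 + 9/5
 = 221/20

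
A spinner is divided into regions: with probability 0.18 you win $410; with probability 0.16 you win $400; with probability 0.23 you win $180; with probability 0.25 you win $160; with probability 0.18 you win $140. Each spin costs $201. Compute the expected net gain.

E[payout] = 410·0.18 + 400·0.16 + 180·0.23 + 160·0.25 + 140·0.18
 = 73.8 + 64 + 41.4 + 40 + 25.2
 = 244.4
Net = 244.4 - 201 = 43.4

43.4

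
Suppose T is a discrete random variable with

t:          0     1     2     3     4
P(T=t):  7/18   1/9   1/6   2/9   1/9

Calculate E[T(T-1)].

3

E[T(T-1)] = Σ t(t-1)·P(T=t)
 = 0·7/18 + 0·1/9 + 2·1/6 + 6·2/9 + 12·1/9
 = 0 + 0 + 1/3 + 4/3 + 4/3
 = 3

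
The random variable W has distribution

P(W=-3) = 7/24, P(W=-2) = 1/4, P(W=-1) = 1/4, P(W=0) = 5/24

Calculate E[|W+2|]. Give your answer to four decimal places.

E[|W+2|] = Σ |w+2|·P(W=w)
 = 1·7/24 + 0·1/4 + 1·1/4 + 2·5/24
 = 7/24 + 0 + 1/4 + 5/12
 = 23/24

0.9583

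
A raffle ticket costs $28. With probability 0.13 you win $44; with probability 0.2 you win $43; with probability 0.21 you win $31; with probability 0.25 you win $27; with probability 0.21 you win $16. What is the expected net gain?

E[payout] = 44·0.13 + 43·0.2 + 31·0.21 + 27·0.25 + 16·0.21
 = 5.72 + 8.6 + 6.51 + 6.75 + 3.36
 = 30.94
Net = 30.94 - 28 = 2.94

2.94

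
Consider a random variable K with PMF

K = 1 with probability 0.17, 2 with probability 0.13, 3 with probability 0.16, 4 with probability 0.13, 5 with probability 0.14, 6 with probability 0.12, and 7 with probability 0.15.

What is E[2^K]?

35.58

E[2^K] = Σ 2^k·P(K=k)
 = 2·0.17 + 4·0.13 + 8·0.16 + 16·0.13 + 32·0.14 + 64·0.12 + 128·0.15
 = 0.34 + 0.52 + 1.28 + 2.08 + 4.48 + 7.68 + 19.2
 = 35.58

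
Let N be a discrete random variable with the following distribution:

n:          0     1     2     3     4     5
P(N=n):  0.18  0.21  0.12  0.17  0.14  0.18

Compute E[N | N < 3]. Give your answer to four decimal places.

0.8824

P(N < 3) = 0.18 + 0.21 + 0.12 = 0.51.
E[N | N < 3] = [0·0.18 + 1·0.21 + 2·0.12] / 0.51
 = 0.45 / 0.51
 = 15/17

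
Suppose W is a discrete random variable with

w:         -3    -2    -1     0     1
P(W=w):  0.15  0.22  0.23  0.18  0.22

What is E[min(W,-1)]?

-1.52

E[min(W,-1)] = Σ min(w,-1)·P(W=w)
 = (-3)·0.15 + (-2)·0.22 + (-1)·0.23 + (-1)·0.18 + (-1)·0.22
 = (-0.45) + (-0.44) + (-0.23) + (-0.18) + (-0.22)
 = -1.52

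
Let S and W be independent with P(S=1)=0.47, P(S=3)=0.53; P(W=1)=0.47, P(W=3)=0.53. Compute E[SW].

4.2436

E[SW] = Σ_s Σ_w sw · P(S=s)P(W=w)
 = 1·0.2209 + 3·0.2491 + 3·0.2491 + 9·0.2809
 = 0.2209 + 0.7473 + 0.7473 + 2.5281
 = 4.2436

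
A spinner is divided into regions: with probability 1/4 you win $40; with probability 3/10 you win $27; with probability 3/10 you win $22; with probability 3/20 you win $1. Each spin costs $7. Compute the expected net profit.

17.85

E[payout] = 40·1/4 + 27·3/10 + 22·3/10 + 1·3/20
 = 10 + 81/10 + 33/5 + 3/20
 = 497/20
Net = 497/20 - 7 = 357/20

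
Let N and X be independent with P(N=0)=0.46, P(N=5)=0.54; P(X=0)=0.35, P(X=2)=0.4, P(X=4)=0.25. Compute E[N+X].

4.5

E[N+X] = Σ_n Σ_x (n+x) · P(N=n)P(X=x)
 = 0·0.161 + 2·0.184 + 4·0.115 + 5·0.189 + 7·0.216 + 9·0.135
 = 0 + 0.368 + 0.46 + 0.945 + 1.512 + 1.215
 = 4.5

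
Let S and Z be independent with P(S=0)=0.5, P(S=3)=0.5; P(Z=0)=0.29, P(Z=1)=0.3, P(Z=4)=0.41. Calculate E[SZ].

2.91

E[SZ] = Σ_s Σ_z sz · P(S=s)P(Z=z)
 = 0·0.145 + 0·0.15 + 0·0.205 + 0·0.145 + 3·0.15 + 12·0.205
 = 0 + 0 + 0 + 0 + 0.45 + 2.46
 = 2.91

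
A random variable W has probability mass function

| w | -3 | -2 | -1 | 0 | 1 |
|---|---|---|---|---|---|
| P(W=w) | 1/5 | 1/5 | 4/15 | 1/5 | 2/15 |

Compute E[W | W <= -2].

-2.5

P(W <= -2) = 1/5 + 1/5 = 2/5.
E[W | W <= -2] = [(-3)·1/5 + (-2)·1/5] / (2/5)
 = -1 / (2/5)
 = -5/2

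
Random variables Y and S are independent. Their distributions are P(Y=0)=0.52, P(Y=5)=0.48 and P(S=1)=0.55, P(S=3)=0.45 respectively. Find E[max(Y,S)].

E[max(Y,S)] = Σ_y Σ_s max(y,s) · P(Y=y)P(S=s)
 = 1·0.286 + 3·0.234 + 5·0.264 + 5·0.216
 = 0.286 + 0.702 + 1.32 + 1.08
 = 3.388

3.388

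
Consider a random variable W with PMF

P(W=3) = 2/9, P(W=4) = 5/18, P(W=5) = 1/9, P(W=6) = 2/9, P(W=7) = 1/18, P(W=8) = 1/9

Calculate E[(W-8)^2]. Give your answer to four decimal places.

11.9444

E[(W-8)^2] = Σ (w-8)^2·P(W=w)
 = 25·2/9 + 16·5/18 + 9·1/9 + 4·2/9 + 1·1/18 + 0·1/9
 = 50/9 + 40/9 + 1 + 8/9 + 1/18 + 0
 = 215/18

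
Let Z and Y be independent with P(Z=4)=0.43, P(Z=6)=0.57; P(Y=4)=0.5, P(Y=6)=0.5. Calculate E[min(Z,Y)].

4.57

E[min(Z,Y)] = Σ_z Σ_y min(z,y) · P(Z=z)P(Y=y)
 = 4·0.215 + 4·0.215 + 4·0.285 + 6·0.285
 = 0.86 + 0.86 + 1.14 + 1.71
 = 4.57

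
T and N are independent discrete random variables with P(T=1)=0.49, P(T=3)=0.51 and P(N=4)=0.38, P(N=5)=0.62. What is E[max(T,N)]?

E[max(T,N)] = Σ_t Σ_n max(t,n) · P(T=t)P(N=n)
 = 4·0.1862 + 5·0.3038 + 4·0.1938 + 5·0.3162
 = 0.7448 + 1.519 + 0.7752 + 1.581
 = 4.62

4.62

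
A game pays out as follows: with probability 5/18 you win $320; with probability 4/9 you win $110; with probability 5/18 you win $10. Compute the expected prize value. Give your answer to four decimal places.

E[payout] = 320·5/18 + 110·4/9 + 10·5/18
 = 800/9 + 440/9 + 25/9
 = 1265/9

140.5556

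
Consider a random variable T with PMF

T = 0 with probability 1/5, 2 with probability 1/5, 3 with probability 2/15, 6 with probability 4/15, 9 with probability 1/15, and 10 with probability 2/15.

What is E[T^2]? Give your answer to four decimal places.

E[T^2] = Σ t^2·P(T=t)
 = 0·1/5 + 4·1/5 + 9·2/15 + 36·4/15 + 81·1/15 + 100·2/15
 = 0 + 4/5 + 6/5 + 48/5 + 27/5 + 40/3
 = 91/3

30.3333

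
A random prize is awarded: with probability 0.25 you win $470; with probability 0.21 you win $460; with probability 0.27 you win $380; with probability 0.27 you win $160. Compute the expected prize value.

E[payout] = 470·0.25 + 460·0.21 + 380·0.27 + 160·0.27
 = 117.5 + 96.6 + 102.6 + 43.2
 = 359.9

359.9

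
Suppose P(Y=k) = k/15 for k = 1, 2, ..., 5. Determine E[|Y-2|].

E[|Y-2|] = Σ |y-2|·P(Y=y)
 = 1·1/15 + 0·2/15 + 1·1/5 + 2·4/15 + 3·1/3
 = 1/15 + 0 + 1/5 + 8/15 + 1
 = 9/5

1.8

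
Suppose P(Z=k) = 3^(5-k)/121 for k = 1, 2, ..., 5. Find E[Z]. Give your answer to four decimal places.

1.4793

E[Z] = Σ z·P(Z=z)
 = 1·81/121 + 2·27/121 + 3·9/121 + 4·3/121 + 5·1/121
 = 81/121 + 54/121 + 27/121 + 12/121 + 5/121
 = 179/121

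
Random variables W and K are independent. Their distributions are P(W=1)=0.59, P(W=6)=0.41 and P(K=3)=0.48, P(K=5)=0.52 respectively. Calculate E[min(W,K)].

2.2464

E[min(W,K)] = Σ_w Σ_k min(w,k) · P(W=w)P(K=k)
 = 1·0.2832 + 1·0.3068 + 3·0.1968 + 5·0.2132
 = 0.2832 + 0.3068 + 0.5904 + 1.066
 = 2.2464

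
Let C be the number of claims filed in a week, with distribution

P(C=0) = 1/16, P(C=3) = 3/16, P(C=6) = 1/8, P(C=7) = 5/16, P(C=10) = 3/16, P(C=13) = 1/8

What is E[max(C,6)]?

7.9375

E[max(C,6)] = Σ max(c,6)·P(C=c)
 = 6·1/16 + 6·3/16 + 6·1/8 + 7·5/16 + 10·3/16 + 13·1/8
 = 3/8 + 9/8 + 3/4 + 35/16 + 15/8 + 13/8
 = 127/16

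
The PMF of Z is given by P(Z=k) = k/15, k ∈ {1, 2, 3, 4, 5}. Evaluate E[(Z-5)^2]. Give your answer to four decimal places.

E[(Z-5)^2] = Σ (z-5)^2·P(Z=z)
 = 16·1/15 + 9·2/15 + 4·1/5 + 1·4/15 + 0·1/3
 = 16/15 + 6/5 + 4/5 + 4/15 + 0
 = 10/3

3.3333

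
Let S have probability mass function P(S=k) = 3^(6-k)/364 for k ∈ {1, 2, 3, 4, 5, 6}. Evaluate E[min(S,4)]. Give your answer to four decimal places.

E[min(S,4)] = Σ min(s,4)·P(S=s)
 = 1·243/364 + 2·81/364 + 3·27/364 + 4·9/364 + 4·3/364 + 4·1/364
 = 243/364 + 81/182 + 81/364 + 9/91 + 3/91 + 1/91
 = 269/182

1.4780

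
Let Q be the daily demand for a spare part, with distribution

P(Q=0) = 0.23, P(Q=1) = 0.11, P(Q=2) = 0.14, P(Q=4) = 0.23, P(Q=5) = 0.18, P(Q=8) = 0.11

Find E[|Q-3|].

E[|Q-3|] = Σ |q-3|·P(Q=q)
 = 3·0.23 + 2·0.11 + 1·0.14 + 1·0.23 + 2·0.18 + 5·0.11
 = 0.69 + 0.22 + 0.14 + 0.23 + 0.36 + 0.55
 = 2.19

2.19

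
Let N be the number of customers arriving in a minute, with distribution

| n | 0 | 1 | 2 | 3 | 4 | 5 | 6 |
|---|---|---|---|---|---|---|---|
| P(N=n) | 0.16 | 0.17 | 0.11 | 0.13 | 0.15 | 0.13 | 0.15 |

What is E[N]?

2.93

E[N] = Σ n·P(N=n)
 = 0·0.16 + 1·0.17 + 2·0.11 + 3·0.13 + 4·0.15 + 5·0.13 + 6·0.15
 = 0 + 0.17 + 0.22 + 0.39 + 0.6 + 0.65 + 0.9
 = 2.93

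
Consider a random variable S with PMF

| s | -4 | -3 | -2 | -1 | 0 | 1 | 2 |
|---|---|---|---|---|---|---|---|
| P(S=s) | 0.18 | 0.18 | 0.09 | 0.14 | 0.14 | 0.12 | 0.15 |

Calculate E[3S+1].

-2.48

E[3S+1] = Σ (3s+1)·P(S=s)
 = (-11)·0.18 + (-8)·0.18 + (-5)·0.09 + (-2)·0.14 + 1·0.14 + 4·0.12 + 7·0.15
 = (-1.98) + (-1.44) + (-0.45) + (-0.28) + 0.14 + 0.48 + 1.05
 = -2.48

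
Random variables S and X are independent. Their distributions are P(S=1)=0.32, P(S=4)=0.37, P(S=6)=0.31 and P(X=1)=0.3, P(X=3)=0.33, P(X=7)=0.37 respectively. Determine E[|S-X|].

E[|S-X|] = Σ_s Σ_x |s-x| · P(S=s)P(X=x)
 = 0·0.096 + 2·0.1056 + 6·0.1184 + 3·0.111 + 1·0.1221 + 3·0.1369 + 5·0.093 + 3·0.1023 + 1·0.1147
 = 0 + 0.2112 + 0.7104 + 0.333 + 0.1221 + 0.4107 + 0.465 + 0.3069 + 0.1147
 = 2.674

2.674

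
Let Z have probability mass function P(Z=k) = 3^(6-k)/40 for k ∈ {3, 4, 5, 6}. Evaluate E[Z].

3.45

E[Z] = Σ z·P(Z=z)
 = 3·27/40 + 4·9/40 + 5·3/40 + 6·1/40
 = 81/40 + 9/10 + 3/8 + 3/20
 = 69/20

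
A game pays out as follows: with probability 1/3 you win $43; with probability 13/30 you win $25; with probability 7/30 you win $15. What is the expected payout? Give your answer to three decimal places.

E[payout] = 43·1/3 + 25·13/30 + 15·7/30
 = 43/3 + 65/6 + 7/2
 = 86/3

28.667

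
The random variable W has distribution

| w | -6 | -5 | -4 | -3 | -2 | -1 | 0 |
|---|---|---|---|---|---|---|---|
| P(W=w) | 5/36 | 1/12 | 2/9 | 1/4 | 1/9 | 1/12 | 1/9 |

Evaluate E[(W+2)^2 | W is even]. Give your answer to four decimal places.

6.0952

P(W is even) = 5/36 + 2/9 + 1/9 + 1/9 = 7/12.
E[(W+2)^2 | W is even] = [16·5/36 + 4·2/9 + 0·1/9 + 4·1/9] / (7/12)
 = 32/9 / (7/12)
 = 128/21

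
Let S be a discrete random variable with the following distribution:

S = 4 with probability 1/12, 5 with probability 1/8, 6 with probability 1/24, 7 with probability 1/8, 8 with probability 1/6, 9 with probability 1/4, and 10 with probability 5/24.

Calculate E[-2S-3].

E[-2S-3] = Σ (-2s-3)·P(S=s)
 = (-11)·1/12 + (-13)·1/8 + (-15)·1/24 + (-17)·1/8 + (-19)·1/6 + (-21)·1/4 + (-23)·5/24
 = (-11/12) + (-13/8) + (-5/8) + (-17/8) + (-19/6) + (-21/4) + (-115/24)
 = -37/2

-18.5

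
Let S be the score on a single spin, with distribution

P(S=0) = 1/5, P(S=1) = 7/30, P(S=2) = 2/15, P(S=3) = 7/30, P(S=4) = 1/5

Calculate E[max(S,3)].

E[max(S,3)] = Σ max(s,3)·P(S=s)
 = 3·1/5 + 3·7/30 + 3·2/15 + 3·7/30 + 4·1/5
 = 3/5 + 7/10 + 2/5 + 7/10 + 4/5
 = 16/5

3.2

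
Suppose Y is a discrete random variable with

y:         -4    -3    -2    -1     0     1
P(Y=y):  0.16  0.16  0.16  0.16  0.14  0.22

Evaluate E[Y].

E[Y] = Σ y·P(Y=y)
 = (-4)·0.16 + (-3)·0.16 + (-2)·0.16 + (-1)·0.16 + 0·0.14 + 1·0.22
 = (-0.64) + (-0.48) + (-0.32) + (-0.16) + 0 + 0.22
 = -1.38

-1.38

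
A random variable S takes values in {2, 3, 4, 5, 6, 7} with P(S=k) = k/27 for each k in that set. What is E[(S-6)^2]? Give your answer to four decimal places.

E[(S-6)^2] = Σ (s-6)^2·P(S=s)
 = 16·2/27 + 9·1/9 + 4·4/27 + 1·5/27 + 0·2/9 + 1·7/27
 = 32/27 + 1 + 16/27 + 5/27 + 0 + 7/27
 = 29/9

3.2222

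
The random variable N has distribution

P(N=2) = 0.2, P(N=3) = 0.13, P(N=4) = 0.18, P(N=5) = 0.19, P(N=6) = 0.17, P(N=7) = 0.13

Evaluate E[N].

E[N] = Σ n·P(N=n)
 = 2·0.2 + 3·0.13 + 4·0.18 + 5·0.19 + 6·0.17 + 7·0.13
 = 0.4 + 0.39 + 0.72 + 0.95 + 1.02 + 0.91
 = 4.39

4.39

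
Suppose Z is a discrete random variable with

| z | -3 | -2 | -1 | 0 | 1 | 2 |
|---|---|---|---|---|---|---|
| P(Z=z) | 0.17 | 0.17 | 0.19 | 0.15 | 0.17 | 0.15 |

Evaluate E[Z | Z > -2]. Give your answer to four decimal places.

0.4242

P(Z > -2) = 0.19 + 0.15 + 0.17 + 0.15 = 0.66.
E[Z | Z > -2] = [(-1)·0.19 + 0·0.15 + 1·0.17 + 2·0.15] / 0.66
 = 0.28 / 0.66
 = 14/33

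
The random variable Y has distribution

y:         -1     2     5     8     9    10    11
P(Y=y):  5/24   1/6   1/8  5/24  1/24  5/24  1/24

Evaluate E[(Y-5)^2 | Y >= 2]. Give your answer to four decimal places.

13.5789

P(Y >= 2) = 1/6 + 1/8 + 5/24 + 1/24 + 5/24 + 1/24 = 19/24.
E[(Y-5)^2 | Y >= 2] = [9·1/6 + 0·1/8 + 9·5/24 + 16·1/24 + 25·5/24 + 36·1/24] / (19/24)
 = 43/4 / (19/24)
 = 258/19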